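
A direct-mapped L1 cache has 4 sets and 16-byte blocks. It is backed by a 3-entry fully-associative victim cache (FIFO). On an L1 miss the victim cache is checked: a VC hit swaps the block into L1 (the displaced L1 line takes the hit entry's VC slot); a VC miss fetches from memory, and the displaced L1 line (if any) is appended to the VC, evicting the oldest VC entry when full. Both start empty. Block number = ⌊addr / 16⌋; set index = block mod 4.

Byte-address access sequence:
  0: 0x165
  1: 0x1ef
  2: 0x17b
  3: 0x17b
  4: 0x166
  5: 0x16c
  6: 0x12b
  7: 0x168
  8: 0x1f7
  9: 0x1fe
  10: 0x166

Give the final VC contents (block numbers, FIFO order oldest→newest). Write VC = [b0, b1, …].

  [0] addr=0x165 blk=22 s=2: MISS | VC []
  [1] addr=0x1ef blk=30 s=2: MISS | VC [22]
  [2] addr=0x17b blk=23 s=3: MISS | VC [22]
  [3] addr=0x17b blk=23 s=3: L1-HIT | VC [22]
  [4] addr=0x166 blk=22 s=2: VC-HIT | VC [30]
  [5] addr=0x16c blk=22 s=2: L1-HIT | VC [30]
  [6] addr=0x12b blk=18 s=2: MISS | VC [30, 22]
  [7] addr=0x168 blk=22 s=2: VC-HIT | VC [30, 18]
  [8] addr=0x1f7 blk=31 s=3: MISS | VC [30, 18, 23]
  [9] addr=0x1fe blk=31 s=3: L1-HIT | VC [30, 18, 23]
  [10] addr=0x166 blk=22 s=2: L1-HIT | VC [30, 18, 23]

VC = [30, 18, 23]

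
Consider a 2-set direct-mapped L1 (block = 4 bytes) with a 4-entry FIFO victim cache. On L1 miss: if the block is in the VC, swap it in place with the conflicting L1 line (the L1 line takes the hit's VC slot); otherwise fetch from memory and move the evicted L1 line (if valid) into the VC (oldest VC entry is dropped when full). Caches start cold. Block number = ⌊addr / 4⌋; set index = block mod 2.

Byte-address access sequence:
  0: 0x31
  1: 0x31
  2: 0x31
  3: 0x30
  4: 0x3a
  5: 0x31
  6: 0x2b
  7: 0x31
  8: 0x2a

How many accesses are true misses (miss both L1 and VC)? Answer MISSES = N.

MISSES = 3

0: 0x31 (blk 12, set 0) → MISS  vc=[]
1: 0x31 (blk 12, set 0) → L1-HIT  vc=[]
2: 0x31 (blk 12, set 0) → L1-HIT  vc=[]
3: 0x30 (blk 12, set 0) → L1-HIT  vc=[]
4: 0x3a (blk 14, set 0) → MISS  vc=[12]
5: 0x31 (blk 12, set 0) → VC-HIT  vc=[14]
6: 0x2b (blk 10, set 0) → MISS  vc=[14, 12]
7: 0x31 (blk 12, set 0) → VC-HIT  vc=[14, 10]
8: 0x2a (blk 10, set 0) → VC-HIT  vc=[14, 12]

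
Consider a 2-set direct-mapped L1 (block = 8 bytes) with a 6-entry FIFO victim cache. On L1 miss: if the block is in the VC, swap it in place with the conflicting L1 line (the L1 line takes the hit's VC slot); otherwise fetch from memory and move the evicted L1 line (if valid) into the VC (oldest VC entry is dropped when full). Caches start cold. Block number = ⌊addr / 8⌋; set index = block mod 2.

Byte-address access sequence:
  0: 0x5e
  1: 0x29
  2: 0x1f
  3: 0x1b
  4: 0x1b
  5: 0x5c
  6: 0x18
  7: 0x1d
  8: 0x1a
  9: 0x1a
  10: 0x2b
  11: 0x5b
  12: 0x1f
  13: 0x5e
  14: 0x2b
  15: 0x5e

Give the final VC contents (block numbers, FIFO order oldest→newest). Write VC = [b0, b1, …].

#0 0x5e→b11/s1 MISS; vc=[]
#1 0x29→b5/s1 MISS; vc=[11]
#2 0x1f→b3/s1 MISS; vc=[11,5]
#3 0x1b→b3/s1 L1-HIT; vc=[11,5]
#4 0x1b→b3/s1 L1-HIT; vc=[11,5]
#5 0x5c→b11/s1 VC-HIT; vc=[3,5]
#6 0x18→b3/s1 VC-HIT; vc=[11,5]
#7 0x1d→b3/s1 L1-HIT; vc=[11,5]
#8 0x1a→b3/s1 L1-HIT; vc=[11,5]
#9 0x1a→b3/s1 L1-HIT; vc=[11,5]
#10 0x2b→b5/s1 VC-HIT; vc=[11,3]
#11 0x5b→b11/s1 VC-HIT; vc=[5,3]
#12 0x1f→b3/s1 VC-HIT; vc=[5,11]
#13 0x5e→b11/s1 VC-HIT; vc=[5,3]
#14 0x2b→b5/s1 VC-HIT; vc=[11,3]
#15 0x5e→b11/s1 VC-HIT; vc=[5,3]

VC = [5, 3]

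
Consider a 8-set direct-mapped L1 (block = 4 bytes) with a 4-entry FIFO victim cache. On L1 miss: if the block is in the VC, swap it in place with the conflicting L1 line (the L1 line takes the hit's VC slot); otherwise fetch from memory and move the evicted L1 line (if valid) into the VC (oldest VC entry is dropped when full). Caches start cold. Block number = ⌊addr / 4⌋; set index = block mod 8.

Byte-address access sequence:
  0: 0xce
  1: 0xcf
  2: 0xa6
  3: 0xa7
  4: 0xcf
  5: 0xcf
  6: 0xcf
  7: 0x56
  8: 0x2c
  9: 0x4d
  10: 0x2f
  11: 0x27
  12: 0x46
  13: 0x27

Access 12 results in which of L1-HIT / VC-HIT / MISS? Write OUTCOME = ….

#0 0xce→b51/s3 MISS; vc=[]
#1 0xcf→b51/s3 L1-HIT; vc=[]
#2 0xa6→b41/s1 MISS; vc=[]
#3 0xa7→b41/s1 L1-HIT; vc=[]
#4 0xcf→b51/s3 L1-HIT; vc=[]
#5 0xcf→b51/s3 L1-HIT; vc=[]
#6 0xcf→b51/s3 L1-HIT; vc=[]
#7 0x56→b21/s5 MISS; vc=[]
#8 0x2c→b11/s3 MISS; vc=[51]
#9 0x4d→b19/s3 MISS; vc=[51,11]
#10 0x2f→b11/s3 VC-HIT; vc=[51,19]
#11 0x27→b9/s1 MISS; vc=[51,19,41]
#12 0x46→b17/s1 MISS; vc=[51,19,41,9]
#13 0x27→b9/s1 VC-HIT; vc=[51,19,41,17]

OUTCOME = MISS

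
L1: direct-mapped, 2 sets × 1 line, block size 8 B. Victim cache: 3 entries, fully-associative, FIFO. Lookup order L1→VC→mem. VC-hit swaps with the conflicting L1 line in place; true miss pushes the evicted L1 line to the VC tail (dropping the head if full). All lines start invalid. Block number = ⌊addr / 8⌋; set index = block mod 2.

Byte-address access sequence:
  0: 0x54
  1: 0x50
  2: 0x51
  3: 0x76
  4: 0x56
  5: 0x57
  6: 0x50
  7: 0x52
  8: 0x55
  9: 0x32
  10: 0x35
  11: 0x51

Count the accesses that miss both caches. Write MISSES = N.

MISSES = 3

#0 0x54→b10/s0 MISS; vc=[]
#1 0x50→b10/s0 L1-HIT; vc=[]
#2 0x51→b10/s0 L1-HIT; vc=[]
#3 0x76→b14/s0 MISS; vc=[10]
#4 0x56→b10/s0 VC-HIT; vc=[14]
#5 0x57→b10/s0 L1-HIT; vc=[14]
#6 0x50→b10/s0 L1-HIT; vc=[14]
#7 0x52→b10/s0 L1-HIT; vc=[14]
#8 0x55→b10/s0 L1-HIT; vc=[14]
#9 0x32→b6/s0 MISS; vc=[14,10]
#10 0x35→b6/s0 L1-HIT; vc=[14,10]
#11 0x51→b10/s0 VC-HIT; vc=[14,6]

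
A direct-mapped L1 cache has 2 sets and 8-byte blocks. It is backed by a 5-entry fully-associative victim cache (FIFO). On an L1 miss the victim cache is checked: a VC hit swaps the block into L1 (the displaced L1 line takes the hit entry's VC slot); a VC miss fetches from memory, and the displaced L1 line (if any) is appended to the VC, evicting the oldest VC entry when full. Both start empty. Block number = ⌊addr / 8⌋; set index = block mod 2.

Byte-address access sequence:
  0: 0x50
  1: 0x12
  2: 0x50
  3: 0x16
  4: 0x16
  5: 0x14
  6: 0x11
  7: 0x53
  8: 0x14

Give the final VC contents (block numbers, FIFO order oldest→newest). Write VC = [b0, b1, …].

  [0] addr=0x50 blk=10 s=0: MISS | VC []
  [1] addr=0x12 blk=2 s=0: MISS | VC [10]
  [2] addr=0x50 blk=10 s=0: VC-HIT | VC [2]
  [3] addr=0x16 blk=2 s=0: VC-HIT | VC [10]
  [4] addr=0x16 blk=2 s=0: L1-HIT | VC [10]
  [5] addr=0x14 blk=2 s=0: L1-HIT | VC [10]
  [6] addr=0x11 blk=2 s=0: L1-HIT | VC [10]
  [7] addr=0x53 blk=10 s=0: VC-HIT | VC [2]
  [8] addr=0x14 blk=2 s=0: VC-HIT | VC [10]

VC = [10]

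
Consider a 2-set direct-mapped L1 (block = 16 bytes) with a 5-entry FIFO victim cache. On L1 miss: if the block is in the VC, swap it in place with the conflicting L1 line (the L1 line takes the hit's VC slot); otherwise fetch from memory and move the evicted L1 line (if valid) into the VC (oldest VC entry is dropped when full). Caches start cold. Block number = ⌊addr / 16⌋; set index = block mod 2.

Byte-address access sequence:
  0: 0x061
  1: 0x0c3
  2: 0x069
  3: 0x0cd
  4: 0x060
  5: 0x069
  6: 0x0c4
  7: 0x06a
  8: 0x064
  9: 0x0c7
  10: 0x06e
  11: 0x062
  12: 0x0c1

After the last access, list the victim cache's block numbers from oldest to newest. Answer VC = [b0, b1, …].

  [0] addr=0x61 blk=6 s=0: MISS | VC []
  [1] addr=0xc3 blk=12 s=0: MISS | VC [6]
  [2] addr=0x69 blk=6 s=0: VC-HIT | VC [12]
  [3] addr=0xcd blk=12 s=0: VC-HIT | VC [6]
  [4] addr=0x60 blk=6 s=0: VC-HIT | VC [12]
  [5] addr=0x69 blk=6 s=0: L1-HIT | VC [12]
  [6] addr=0xc4 blk=12 s=0: VC-HIT | VC [6]
  [7] addr=0x6a blk=6 s=0: VC-HIT | VC [12]
  [8] addr=0x64 blk=6 s=0: L1-HIT | VC [12]
  [9] addr=0xc7 blk=12 s=0: VC-HIT | VC [6]
  [10] addr=0x6e blk=6 s=0: VC-HIT | VC [12]
  [11] addr=0x62 blk=6 s=0: L1-HIT | VC [12]
  [12] addr=0xc1 blk=12 s=0: VC-HIT | VC [6]

VC = [6]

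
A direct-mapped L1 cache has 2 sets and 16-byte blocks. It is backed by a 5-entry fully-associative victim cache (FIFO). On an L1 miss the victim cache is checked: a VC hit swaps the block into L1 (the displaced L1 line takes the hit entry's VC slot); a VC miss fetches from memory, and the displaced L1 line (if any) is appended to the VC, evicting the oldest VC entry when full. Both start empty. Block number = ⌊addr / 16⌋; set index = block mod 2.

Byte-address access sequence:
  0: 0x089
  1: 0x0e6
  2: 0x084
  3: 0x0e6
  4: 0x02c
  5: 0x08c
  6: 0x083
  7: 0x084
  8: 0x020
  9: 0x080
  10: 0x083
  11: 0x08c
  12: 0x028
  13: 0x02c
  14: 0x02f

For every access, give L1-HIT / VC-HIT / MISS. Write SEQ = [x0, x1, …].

SEQ = [MISS, MISS, VC-HIT, VC-HIT, MISS, VC-HIT, L1-HIT, L1-HIT, VC-HIT, VC-HIT, L1-HIT, L1-HIT, VC-HIT, L1-HIT, L1-HIT]

0: 0x89 (blk 8, set 0) → MISS  vc=[]
1: 0xe6 (blk 14, set 0) → MISS  vc=[8]
2: 0x84 (blk 8, set 0) → VC-HIT  vc=[14]
3: 0xe6 (blk 14, set 0) → VC-HIT  vc=[8]
4: 0x2c (blk 2, set 0) → MISS  vc=[8, 14]
5: 0x8c (blk 8, set 0) → VC-HIT  vc=[2, 14]
6: 0x83 (blk 8, set 0) → L1-HIT  vc=[2, 14]
7: 0x84 (blk 8, set 0) → L1-HIT  vc=[2, 14]
8: 0x20 (blk 2, set 0) → VC-HIT  vc=[8, 14]
9: 0x80 (blk 8, set 0) → VC-HIT  vc=[2, 14]
10: 0x83 (blk 8, set 0) → L1-HIT  vc=[2, 14]
11: 0x8c (blk 8, set 0) → L1-HIT  vc=[2, 14]
12: 0x28 (blk 2, set 0) → VC-HIT  vc=[8, 14]
13: 0x2c (blk 2, set 0) → L1-HIT  vc=[8, 14]
14: 0x2f (blk 2, set 0) → L1-HIT  vc=[8, 14]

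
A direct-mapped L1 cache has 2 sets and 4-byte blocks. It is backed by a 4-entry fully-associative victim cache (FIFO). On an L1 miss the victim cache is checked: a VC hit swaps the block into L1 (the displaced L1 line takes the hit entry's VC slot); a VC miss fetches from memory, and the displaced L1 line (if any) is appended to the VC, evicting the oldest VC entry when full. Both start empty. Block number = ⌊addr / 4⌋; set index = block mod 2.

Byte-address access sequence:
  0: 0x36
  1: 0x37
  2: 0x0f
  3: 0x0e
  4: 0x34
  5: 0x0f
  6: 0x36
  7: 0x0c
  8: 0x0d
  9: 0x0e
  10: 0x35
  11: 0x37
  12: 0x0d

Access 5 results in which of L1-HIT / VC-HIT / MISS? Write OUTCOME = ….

OUTCOME = VC-HIT

  [0] addr=0x36 blk=13 s=1: MISS | VC []
  [1] addr=0x37 blk=13 s=1: L1-HIT | VC []
  [2] addr=0xf blk=3 s=1: MISS | VC [13]
  [3] addr=0xe blk=3 s=1: L1-HIT | VC [13]
  [4] addr=0x34 blk=13 s=1: VC-HIT | VC [3]
  [5] addr=0xf blk=3 s=1: VC-HIT | VC [13]
  [6] addr=0x36 blk=13 s=1: VC-HIT | VC [3]
  [7] addr=0xc blk=3 s=1: VC-HIT | VC [13]
  [8] addr=0xd blk=3 s=1: L1-HIT | VC [13]
  [9] addr=0xe blk=3 s=1: L1-HIT | VC [13]
  [10] addr=0x35 blk=13 s=1: VC-HIT | VC [3]
  [11] addr=0x37 blk=13 s=1: L1-HIT | VC [3]
  [12] addr=0xd blk=3 s=1: VC-HIT | VC [13]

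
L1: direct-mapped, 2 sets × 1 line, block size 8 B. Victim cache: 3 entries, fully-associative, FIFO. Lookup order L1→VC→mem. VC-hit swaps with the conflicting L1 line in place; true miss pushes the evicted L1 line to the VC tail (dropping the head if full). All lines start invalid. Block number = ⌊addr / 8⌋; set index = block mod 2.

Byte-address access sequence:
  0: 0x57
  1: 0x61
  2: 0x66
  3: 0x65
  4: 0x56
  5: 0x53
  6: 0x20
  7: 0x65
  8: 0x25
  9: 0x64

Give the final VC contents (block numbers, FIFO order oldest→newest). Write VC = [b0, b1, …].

VC = [4, 10]

  [0] addr=0x57 blk=10 s=0: MISS | VC []
  [1] addr=0x61 blk=12 s=0: MISS | VC [10]
  [2] addr=0x66 blk=12 s=0: L1-HIT | VC [10]
  [3] addr=0x65 blk=12 s=0: L1-HIT | VC [10]
  [4] addr=0x56 blk=10 s=0: VC-HIT | VC [12]
  [5] addr=0x53 blk=10 s=0: L1-HIT | VC [12]
  [6] addr=0x20 blk=4 s=0: MISS | VC [12, 10]
  [7] addr=0x65 blk=12 s=0: VC-HIT | VC [4, 10]
  [8] addr=0x25 blk=4 s=0: VC-HIT | VC [12, 10]
  [9] addr=0x64 blk=12 s=0: VC-HIT | VC [4, 10]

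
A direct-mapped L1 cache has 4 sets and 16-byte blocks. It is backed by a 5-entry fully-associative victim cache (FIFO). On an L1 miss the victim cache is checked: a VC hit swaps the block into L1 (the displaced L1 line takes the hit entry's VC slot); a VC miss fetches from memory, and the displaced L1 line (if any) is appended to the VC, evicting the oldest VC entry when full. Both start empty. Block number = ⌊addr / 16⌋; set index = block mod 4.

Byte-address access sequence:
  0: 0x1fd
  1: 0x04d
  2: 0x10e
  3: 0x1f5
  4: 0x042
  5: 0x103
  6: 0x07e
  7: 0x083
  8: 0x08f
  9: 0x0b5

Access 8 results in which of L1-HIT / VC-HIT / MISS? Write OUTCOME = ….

  [0] addr=0x1fd blk=31 s=3: MISS | VC []
  [1] addr=0x4d blk=4 s=0: MISS | VC []
  [2] addr=0x10e blk=16 s=0: MISS | VC [4]
  [3] addr=0x1f5 blk=31 s=3: L1-HIT | VC [4]
  [4] addr=0x42 blk=4 s=0: VC-HIT | VC [16]
  [5] addr=0x103 blk=16 s=0: VC-HIT | VC [4]
  [6] addr=0x7e blk=7 s=3: MISS | VC [4, 31]
  [7] addr=0x83 blk=8 s=0: MISS | VC [4, 31, 16]
  [8] addr=0x8f blk=8 s=0: L1-HIT | VC [4, 31, 16]
  [9] addr=0xb5 blk=11 s=3: MISS | VC [4, 31, 16, 7]

OUTCOME = L1-HIT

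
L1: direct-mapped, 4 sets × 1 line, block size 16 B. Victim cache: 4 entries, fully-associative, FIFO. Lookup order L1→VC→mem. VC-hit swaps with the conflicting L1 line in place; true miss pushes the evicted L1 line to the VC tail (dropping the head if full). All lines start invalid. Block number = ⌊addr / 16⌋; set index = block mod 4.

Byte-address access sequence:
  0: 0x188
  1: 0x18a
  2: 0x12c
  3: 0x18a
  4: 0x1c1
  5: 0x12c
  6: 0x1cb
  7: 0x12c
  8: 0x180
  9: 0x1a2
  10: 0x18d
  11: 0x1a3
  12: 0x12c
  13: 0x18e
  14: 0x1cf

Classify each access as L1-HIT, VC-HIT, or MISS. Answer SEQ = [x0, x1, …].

SEQ = [MISS, L1-HIT, MISS, L1-HIT, MISS, L1-HIT, L1-HIT, L1-HIT, VC-HIT, MISS, L1-HIT, L1-HIT, VC-HIT, L1-HIT, VC-HIT]

0: 0x188 (blk 24, set 0) → MISS  vc=[]
1: 0x18a (blk 24, set 0) → L1-HIT  vc=[]
2: 0x12c (blk 18, set 2) → MISS  vc=[]
3: 0x18a (blk 24, set 0) → L1-HIT  vc=[]
4: 0x1c1 (blk 28, set 0) → MISS  vc=[24]
5: 0x12c (blk 18, set 2) → L1-HIT  vc=[24]
6: 0x1cb (blk 28, set 0) → L1-HIT  vc=[24]
7: 0x12c (blk 18, set 2) → L1-HIT  vc=[24]
8: 0x180 (blk 24, set 0) → VC-HIT  vc=[28]
9: 0x1a2 (blk 26, set 2) → MISS  vc=[28, 18]
10: 0x18d (blk 24, set 0) → L1-HIT  vc=[28, 18]
11: 0x1a3 (blk 26, set 2) → L1-HIT  vc=[28, 18]
12: 0x12c (blk 18, set 2) → VC-HIT  vc=[28, 26]
13: 0x18e (blk 24, set 0) → L1-HIT  vc=[28, 26]
14: 0x1cf (blk 28, set 0) → VC-HIT  vc=[24, 26]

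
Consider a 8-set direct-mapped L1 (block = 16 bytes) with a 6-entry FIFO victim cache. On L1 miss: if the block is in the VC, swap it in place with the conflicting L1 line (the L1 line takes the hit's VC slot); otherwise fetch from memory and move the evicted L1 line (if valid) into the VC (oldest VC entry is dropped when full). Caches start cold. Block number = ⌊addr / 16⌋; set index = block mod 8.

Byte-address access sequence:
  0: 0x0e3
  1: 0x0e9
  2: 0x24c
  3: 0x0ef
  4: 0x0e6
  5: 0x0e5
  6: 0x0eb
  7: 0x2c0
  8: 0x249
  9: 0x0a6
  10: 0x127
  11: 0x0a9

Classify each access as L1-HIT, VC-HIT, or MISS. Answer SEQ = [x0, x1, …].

#0 0xe3→b14/s6 MISS; vc=[]
#1 0xe9→b14/s6 L1-HIT; vc=[]
#2 0x24c→b36/s4 MISS; vc=[]
#3 0xef→b14/s6 L1-HIT; vc=[]
#4 0xe6→b14/s6 L1-HIT; vc=[]
#5 0xe5→b14/s6 L1-HIT; vc=[]
#6 0xeb→b14/s6 L1-HIT; vc=[]
#7 0x2c0→b44/s4 MISS; vc=[36]
#8 0x249→b36/s4 VC-HIT; vc=[44]
#9 0xa6→b10/s2 MISS; vc=[44]
#10 0x127→b18/s2 MISS; vc=[44,10]
#11 0xa9→b10/s2 VC-HIT; vc=[44,18]

SEQ = [MISS, L1-HIT, MISS, L1-HIT, L1-HIT, L1-HIT, L1-HIT, MISS, VC-HIT, MISS, MISS, VC-HIT]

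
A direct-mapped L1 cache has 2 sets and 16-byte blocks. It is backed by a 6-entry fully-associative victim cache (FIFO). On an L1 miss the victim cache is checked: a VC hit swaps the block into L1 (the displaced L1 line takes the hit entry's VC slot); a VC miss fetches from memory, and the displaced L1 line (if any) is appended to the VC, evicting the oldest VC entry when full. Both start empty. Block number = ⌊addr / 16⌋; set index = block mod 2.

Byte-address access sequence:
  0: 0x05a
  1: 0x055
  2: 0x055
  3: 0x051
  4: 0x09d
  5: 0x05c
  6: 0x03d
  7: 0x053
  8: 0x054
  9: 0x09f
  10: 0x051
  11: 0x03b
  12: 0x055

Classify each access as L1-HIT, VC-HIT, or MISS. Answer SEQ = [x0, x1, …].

SEQ = [MISS, L1-HIT, L1-HIT, L1-HIT, MISS, VC-HIT, MISS, VC-HIT, L1-HIT, VC-HIT, VC-HIT, VC-HIT, VC-HIT]

  [0] addr=0x5a blk=5 s=1: MISS | VC []
  [1] addr=0x55 blk=5 s=1: L1-HIT | VC []
  [2] addr=0x55 blk=5 s=1: L1-HIT | VC []
  [3] addr=0x51 blk=5 s=1: L1-HIT | VC []
  [4] addr=0x9d blk=9 s=1: MISS | VC [5]
  [5] addr=0x5c blk=5 s=1: VC-HIT | VC [9]
  [6] addr=0x3d blk=3 s=1: MISS | VC [9, 5]
  [7] addr=0x53 blk=5 s=1: VC-HIT | VC [9, 3]
  [8] addr=0x54 blk=5 s=1: L1-HIT | VC [9, 3]
  [9] addr=0x9f blk=9 s=1: VC-HIT | VC [5, 3]
  [10] addr=0x51 blk=5 s=1: VC-HIT | VC [9, 3]
  [11] addr=0x3b blk=3 s=1: VC-HIT | VC [9, 5]
  [12] addr=0x55 blk=5 s=1: VC-HIT | VC [9, 3]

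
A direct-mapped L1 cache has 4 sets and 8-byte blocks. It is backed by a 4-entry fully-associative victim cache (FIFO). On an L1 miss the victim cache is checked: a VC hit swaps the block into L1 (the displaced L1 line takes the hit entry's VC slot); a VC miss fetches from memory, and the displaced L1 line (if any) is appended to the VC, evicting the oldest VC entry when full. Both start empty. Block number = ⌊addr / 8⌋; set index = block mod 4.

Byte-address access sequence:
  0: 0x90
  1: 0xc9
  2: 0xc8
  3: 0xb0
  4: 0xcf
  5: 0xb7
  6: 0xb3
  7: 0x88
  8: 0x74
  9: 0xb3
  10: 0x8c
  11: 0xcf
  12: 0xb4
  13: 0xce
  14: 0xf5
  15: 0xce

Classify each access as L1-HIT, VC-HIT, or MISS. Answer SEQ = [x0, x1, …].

SEQ = [MISS, MISS, L1-HIT, MISS, L1-HIT, L1-HIT, L1-HIT, MISS, MISS, VC-HIT, L1-HIT, VC-HIT, L1-HIT, L1-HIT, MISS, L1-HIT]

#0 0x90→b18/s2 MISS; vc=[]
#1 0xc9→b25/s1 MISS; vc=[]
#2 0xc8→b25/s1 L1-HIT; vc=[]
#3 0xb0→b22/s2 MISS; vc=[18]
#4 0xcf→b25/s1 L1-HIT; vc=[18]
#5 0xb7→b22/s2 L1-HIT; vc=[18]
#6 0xb3→b22/s2 L1-HIT; vc=[18]
#7 0x88→b17/s1 MISS; vc=[18,25]
#8 0x74→b14/s2 MISS; vc=[18,25,22]
#9 0xb3→b22/s2 VC-HIT; vc=[18,25,14]
#10 0x8c→b17/s1 L1-HIT; vc=[18,25,14]
#11 0xcf→b25/s1 VC-HIT; vc=[18,17,14]
#12 0xb4→b22/s2 L1-HIT; vc=[18,17,14]
#13 0xce→b25/s1 L1-HIT; vc=[18,17,14]
#14 0xf5→b30/s2 MISS; vc=[18,17,14,22]
#15 0xce→b25/s1 L1-HIT; vc=[18,17,14,22]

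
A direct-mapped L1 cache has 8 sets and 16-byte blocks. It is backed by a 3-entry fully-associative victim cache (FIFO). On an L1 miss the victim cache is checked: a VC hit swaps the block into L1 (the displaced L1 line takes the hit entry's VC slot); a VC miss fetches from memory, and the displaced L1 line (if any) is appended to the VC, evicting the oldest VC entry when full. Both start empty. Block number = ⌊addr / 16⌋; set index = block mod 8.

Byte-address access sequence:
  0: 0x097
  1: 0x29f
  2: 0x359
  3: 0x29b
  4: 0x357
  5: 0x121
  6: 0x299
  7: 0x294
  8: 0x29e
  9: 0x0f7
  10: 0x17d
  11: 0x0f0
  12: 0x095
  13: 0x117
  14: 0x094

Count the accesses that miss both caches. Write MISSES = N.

MISSES = 7

0: 0x97 (blk 9, set 1) → MISS  vc=[]
1: 0x29f (blk 41, set 1) → MISS  vc=[9]
2: 0x359 (blk 53, set 5) → MISS  vc=[9]
3: 0x29b (blk 41, set 1) → L1-HIT  vc=[9]
4: 0x357 (blk 53, set 5) → L1-HIT  vc=[9]
5: 0x121 (blk 18, set 2) → MISS  vc=[9]
6: 0x299 (blk 41, set 1) → L1-HIT  vc=[9]
7: 0x294 (blk 41, set 1) → L1-HIT  vc=[9]
8: 0x29e (blk 41, set 1) → L1-HIT  vc=[9]
9: 0xf7 (blk 15, set 7) → MISS  vc=[9]
10: 0x17d (blk 23, set 7) → MISS  vc=[9, 15]
11: 0xf0 (blk 15, set 7) → VC-HIT  vc=[9, 23]
12: 0x95 (blk 9, set 1) → VC-HIT  vc=[41, 23]
13: 0x117 (blk 17, set 1) → MISS  vc=[41, 23, 9]
14: 0x94 (blk 9, set 1) → VC-HIT  vc=[41, 23, 17]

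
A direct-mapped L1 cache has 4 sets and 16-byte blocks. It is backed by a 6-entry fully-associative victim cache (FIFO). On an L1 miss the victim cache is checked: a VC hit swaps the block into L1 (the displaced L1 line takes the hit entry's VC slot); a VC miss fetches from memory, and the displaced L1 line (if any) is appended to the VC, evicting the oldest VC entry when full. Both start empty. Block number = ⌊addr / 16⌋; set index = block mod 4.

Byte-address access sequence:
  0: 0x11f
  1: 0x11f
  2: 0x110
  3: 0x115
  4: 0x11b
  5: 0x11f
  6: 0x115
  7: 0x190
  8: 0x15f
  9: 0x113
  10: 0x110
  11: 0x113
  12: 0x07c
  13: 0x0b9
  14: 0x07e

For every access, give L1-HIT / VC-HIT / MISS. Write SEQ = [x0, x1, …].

SEQ = [MISS, L1-HIT, L1-HIT, L1-HIT, L1-HIT, L1-HIT, L1-HIT, MISS, MISS, VC-HIT, L1-HIT, L1-HIT, MISS, MISS, VC-HIT]

0: 0x11f (blk 17, set 1) → MISS  vc=[]
1: 0x11f (blk 17, set 1) → L1-HIT  vc=[]
2: 0x110 (blk 17, set 1) → L1-HIT  vc=[]
3: 0x115 (blk 17, set 1) → L1-HIT  vc=[]
4: 0x11b (blk 17, set 1) → L1-HIT  vc=[]
5: 0x11f (blk 17, set 1) → L1-HIT  vc=[]
6: 0x115 (blk 17, set 1) → L1-HIT  vc=[]
7: 0x190 (blk 25, set 1) → MISS  vc=[17]
8: 0x15f (blk 21, set 1) → MISS  vc=[17, 25]
9: 0x113 (blk 17, set 1) → VC-HIT  vc=[21, 25]
10: 0x110 (blk 17, set 1) → L1-HIT  vc=[21, 25]
11: 0x113 (blk 17, set 1) → L1-HIT  vc=[21, 25]
12: 0x7c (blk 7, set 3) → MISS  vc=[21, 25]
13: 0xb9 (blk 11, set 3) → MISS  vc=[21, 25, 7]
14: 0x7e (blk 7, set 3) → VC-HIT  vc=[21, 25, 11]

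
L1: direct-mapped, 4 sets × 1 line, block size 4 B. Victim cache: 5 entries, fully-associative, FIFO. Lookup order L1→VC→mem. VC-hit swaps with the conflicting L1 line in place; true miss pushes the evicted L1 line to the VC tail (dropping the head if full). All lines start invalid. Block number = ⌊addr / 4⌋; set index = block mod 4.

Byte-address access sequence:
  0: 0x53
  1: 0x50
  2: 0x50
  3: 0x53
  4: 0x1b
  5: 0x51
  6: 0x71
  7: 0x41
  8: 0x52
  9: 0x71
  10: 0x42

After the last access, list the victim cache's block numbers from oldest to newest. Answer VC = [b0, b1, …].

  [0] addr=0x53 blk=20 s=0: MISS | VC []
  [1] addr=0x50 blk=20 s=0: L1-HIT | VC []
  [2] addr=0x50 blk=20 s=0: L1-HIT | VC []
  [3] addr=0x53 blk=20 s=0: L1-HIT | VC []
  [4] addr=0x1b blk=6 s=2: MISS | VC []
  [5] addr=0x51 blk=20 s=0: L1-HIT | VC []
  [6] addr=0x71 blk=28 s=0: MISS | VC [20]
  [7] addr=0x41 blk=16 s=0: MISS | VC [20, 28]
  [8] addr=0x52 blk=20 s=0: VC-HIT | VC [16, 28]
  [9] addr=0x71 blk=28 s=0: VC-HIT | VC [16, 20]
  [10] addr=0x42 blk=16 s=0: VC-HIT | VC [28, 20]

VC = [28, 20]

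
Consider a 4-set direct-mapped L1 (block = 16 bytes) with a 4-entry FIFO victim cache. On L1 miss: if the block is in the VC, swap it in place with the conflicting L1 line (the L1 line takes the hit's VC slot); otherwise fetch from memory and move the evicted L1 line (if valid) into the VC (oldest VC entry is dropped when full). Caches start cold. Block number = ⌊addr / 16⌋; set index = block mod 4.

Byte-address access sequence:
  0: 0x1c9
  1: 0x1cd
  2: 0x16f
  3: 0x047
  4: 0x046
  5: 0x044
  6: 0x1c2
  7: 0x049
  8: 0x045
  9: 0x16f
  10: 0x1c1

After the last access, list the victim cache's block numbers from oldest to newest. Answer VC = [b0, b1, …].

#0 0x1c9→b28/s0 MISS; vc=[]
#1 0x1cd→b28/s0 L1-HIT; vc=[]
#2 0x16f→b22/s2 MISS; vc=[]
#3 0x47→b4/s0 MISS; vc=[28]
#4 0x46→b4/s0 L1-HIT; vc=[28]
#5 0x44→b4/s0 L1-HIT; vc=[28]
#6 0x1c2→b28/s0 VC-HIT; vc=[4]
#7 0x49→b4/s0 VC-HIT; vc=[28]
#8 0x45→b4/s0 L1-HIT; vc=[28]
#9 0x16f→b22/s2 L1-HIT; vc=[28]
#10 0x1c1→b28/s0 VC-HIT; vc=[4]

VC = [4]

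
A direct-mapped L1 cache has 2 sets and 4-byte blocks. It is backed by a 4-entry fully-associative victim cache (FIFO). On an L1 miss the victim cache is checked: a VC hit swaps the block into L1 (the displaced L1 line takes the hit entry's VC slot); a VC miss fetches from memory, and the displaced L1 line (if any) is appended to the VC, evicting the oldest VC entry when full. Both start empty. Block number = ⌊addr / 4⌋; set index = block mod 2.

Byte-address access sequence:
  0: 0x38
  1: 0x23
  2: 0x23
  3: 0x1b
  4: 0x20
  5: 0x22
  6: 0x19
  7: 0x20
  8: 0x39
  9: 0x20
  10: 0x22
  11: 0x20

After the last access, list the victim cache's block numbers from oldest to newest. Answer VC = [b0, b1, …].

  [0] addr=0x38 blk=14 s=0: MISS | VC []
  [1] addr=0x23 blk=8 s=0: MISS | VC [14]
  [2] addr=0x23 blk=8 s=0: L1-HIT | VC [14]
  [3] addr=0x1b blk=6 s=0: MISS | VC [14, 8]
  [4] addr=0x20 blk=8 s=0: VC-HIT | VC [14, 6]
  [5] addr=0x22 blk=8 s=0: L1-HIT | VC [14, 6]
  [6] addr=0x19 blk=6 s=0: VC-HIT | VC [14, 8]
  [7] addr=0x20 blk=8 s=0: VC-HIT | VC [14, 6]
  [8] addr=0x39 blk=14 s=0: VC-HIT | VC [8, 6]
  [9] addr=0x20 blk=8 s=0: VC-HIT | VC [14, 6]
  [10] addr=0x22 blk=8 s=0: L1-HIT | VC [14, 6]
  [11] addr=0x20 blk=8 s=0: L1-HIT | VC [14, 6]

VC = [14, 6]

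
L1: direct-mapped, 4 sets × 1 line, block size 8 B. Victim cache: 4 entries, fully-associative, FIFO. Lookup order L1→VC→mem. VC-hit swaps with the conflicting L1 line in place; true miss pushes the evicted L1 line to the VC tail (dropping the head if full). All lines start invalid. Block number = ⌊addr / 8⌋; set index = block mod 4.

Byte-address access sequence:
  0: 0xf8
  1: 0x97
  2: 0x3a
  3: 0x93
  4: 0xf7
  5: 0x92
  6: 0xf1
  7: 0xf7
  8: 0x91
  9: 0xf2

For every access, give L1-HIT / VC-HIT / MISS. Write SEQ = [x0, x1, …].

SEQ = [MISS, MISS, MISS, L1-HIT, MISS, VC-HIT, VC-HIT, L1-HIT, VC-HIT, VC-HIT]

  [0] addr=0xf8 blk=31 s=3: MISS | VC []
  [1] addr=0x97 blk=18 s=2: MISS | VC []
  [2] addr=0x3a blk=7 s=3: MISS | VC [31]
  [3] addr=0x93 blk=18 s=2: L1-HIT | VC [31]
  [4] addr=0xf7 blk=30 s=2: MISS | VC [31, 18]
  [5] addr=0x92 blk=18 s=2: VC-HIT | VC [31, 30]
  [6] addr=0xf1 blk=30 s=2: VC-HIT | VC [31, 18]
  [7] addr=0xf7 blk=30 s=2: L1-HIT | VC [31, 18]
  [8] addr=0x91 blk=18 s=2: VC-HIT | VC [31, 30]
  [9] addr=0xf2 blk=30 s=2: VC-HIT | VC [31, 18]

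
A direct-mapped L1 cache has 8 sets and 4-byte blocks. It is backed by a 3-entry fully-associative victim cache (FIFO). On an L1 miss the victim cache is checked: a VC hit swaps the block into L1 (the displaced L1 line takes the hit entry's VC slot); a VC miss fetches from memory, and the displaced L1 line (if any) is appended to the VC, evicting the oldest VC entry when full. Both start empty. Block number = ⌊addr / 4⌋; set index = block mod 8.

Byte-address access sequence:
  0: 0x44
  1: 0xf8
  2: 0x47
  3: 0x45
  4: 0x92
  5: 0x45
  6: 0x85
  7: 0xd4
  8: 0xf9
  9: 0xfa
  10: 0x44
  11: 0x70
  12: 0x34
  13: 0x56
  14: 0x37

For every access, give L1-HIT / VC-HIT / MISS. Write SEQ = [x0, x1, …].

SEQ = [MISS, MISS, L1-HIT, L1-HIT, MISS, L1-HIT, MISS, MISS, L1-HIT, L1-HIT, VC-HIT, MISS, MISS, MISS, VC-HIT]

#0 0x44→b17/s1 MISS; vc=[]
#1 0xf8→b62/s6 MISS; vc=[]
#2 0x47→b17/s1 L1-HIT; vc=[]
#3 0x45→b17/s1 L1-HIT; vc=[]
#4 0x92→b36/s4 MISS; vc=[]
#5 0x45→b17/s1 L1-HIT; vc=[]
#6 0x85→b33/s1 MISS; vc=[17]
#7 0xd4→b53/s5 MISS; vc=[17]
#8 0xf9→b62/s6 L1-HIT; vc=[17]
#9 0xfa→b62/s6 L1-HIT; vc=[17]
#10 0x44→b17/s1 VC-HIT; vc=[33]
#11 0x70→b28/s4 MISS; vc=[33,36]
#12 0x34→b13/s5 MISS; vc=[33,36,53]
#13 0x56→b21/s5 MISS; vc=[36,53,13]
#14 0x37→b13/s5 VC-HIT; vc=[36,53,21]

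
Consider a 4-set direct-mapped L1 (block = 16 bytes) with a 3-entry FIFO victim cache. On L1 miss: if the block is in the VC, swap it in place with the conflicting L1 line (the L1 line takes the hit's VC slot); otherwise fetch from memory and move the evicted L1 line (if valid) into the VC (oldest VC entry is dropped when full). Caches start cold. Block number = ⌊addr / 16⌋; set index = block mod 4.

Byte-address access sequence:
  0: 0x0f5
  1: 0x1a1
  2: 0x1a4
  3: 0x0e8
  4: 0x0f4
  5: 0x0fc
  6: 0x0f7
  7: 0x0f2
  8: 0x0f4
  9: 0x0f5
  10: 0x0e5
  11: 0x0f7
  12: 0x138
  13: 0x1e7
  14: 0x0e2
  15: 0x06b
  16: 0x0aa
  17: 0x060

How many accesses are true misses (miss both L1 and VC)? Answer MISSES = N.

  [0] addr=0xf5 blk=15 s=3: MISS | VC []
  [1] addr=0x1a1 blk=26 s=2: MISS | VC []
  [2] addr=0x1a4 blk=26 s=2: L1-HIT | VC []
  [3] addr=0xe8 blk=14 s=2: MISS | VC [26]
  [4] addr=0xf4 blk=15 s=3: L1-HIT | VC [26]
  [5] addr=0xfc blk=15 s=3: L1-HIT | VC [26]
  [6] addr=0xf7 blk=15 s=3: L1-HIT | VC [26]
  [7] addr=0xf2 blk=15 s=3: L1-HIT | VC [26]
  [8] addr=0xf4 blk=15 s=3: L1-HIT | VC [26]
  [9] addr=0xf5 blk=15 s=3: L1-HIT | VC [26]
  [10] addr=0xe5 blk=14 s=2: L1-HIT | VC [26]
  [11] addr=0xf7 blk=15 s=3: L1-HIT | VC [26]
  [12] addr=0x138 blk=19 s=3: MISS | VC [26, 15]
  [13] addr=0x1e7 blk=30 s=2: MISS | VC [26, 15, 14]
  [14] addr=0xe2 blk=14 s=2: VC-HIT | VC [26, 15, 30]
  [15] addr=0x6b blk=6 s=2: MISS | VC [15, 30, 14]
  [16] addr=0xaa blk=10 s=2: MISS | VC [30, 14, 6]
  [17] addr=0x60 blk=6 s=2: VC-HIT | VC [30, 14, 10]

MISSES = 7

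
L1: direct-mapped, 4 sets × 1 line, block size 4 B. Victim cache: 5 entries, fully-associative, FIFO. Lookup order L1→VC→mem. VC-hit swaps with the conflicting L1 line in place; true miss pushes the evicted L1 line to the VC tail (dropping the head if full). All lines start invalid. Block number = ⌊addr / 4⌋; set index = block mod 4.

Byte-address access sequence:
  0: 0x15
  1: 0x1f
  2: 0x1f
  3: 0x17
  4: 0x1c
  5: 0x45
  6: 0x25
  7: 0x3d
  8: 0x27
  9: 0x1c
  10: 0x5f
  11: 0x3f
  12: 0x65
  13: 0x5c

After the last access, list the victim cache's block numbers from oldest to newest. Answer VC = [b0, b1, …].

VC = [5, 17, 15, 7, 9]

  [0] addr=0x15 blk=5 s=1: MISS | VC []
  [1] addr=0x1f blk=7 s=3: MISS | VC []
  [2] addr=0x1f blk=7 s=3: L1-HIT | VC []
  [3] addr=0x17 blk=5 s=1: L1-HIT | VC []
  [4] addr=0x1c blk=7 s=3: L1-HIT | VC []
  [5] addr=0x45 blk=17 s=1: MISS | VC [5]
  [6] addr=0x25 blk=9 s=1: MISS | VC [5, 17]
  [7] addr=0x3d blk=15 s=3: MISS | VC [5, 17, 7]
  [8] addr=0x27 blk=9 s=1: L1-HIT | VC [5, 17, 7]
  [9] addr=0x1c blk=7 s=3: VC-HIT | VC [5, 17, 15]
  [10] addr=0x5f blk=23 s=3: MISS | VC [5, 17, 15, 7]
  [11] addr=0x3f blk=15 s=3: VC-HIT | VC [5, 17, 23, 7]
  [12] addr=0x65 blk=25 s=1: MISS | VC [5, 17, 23, 7, 9]
  [13] addr=0x5c blk=23 s=3: VC-HIT | VC [5, 17, 15, 7, 9]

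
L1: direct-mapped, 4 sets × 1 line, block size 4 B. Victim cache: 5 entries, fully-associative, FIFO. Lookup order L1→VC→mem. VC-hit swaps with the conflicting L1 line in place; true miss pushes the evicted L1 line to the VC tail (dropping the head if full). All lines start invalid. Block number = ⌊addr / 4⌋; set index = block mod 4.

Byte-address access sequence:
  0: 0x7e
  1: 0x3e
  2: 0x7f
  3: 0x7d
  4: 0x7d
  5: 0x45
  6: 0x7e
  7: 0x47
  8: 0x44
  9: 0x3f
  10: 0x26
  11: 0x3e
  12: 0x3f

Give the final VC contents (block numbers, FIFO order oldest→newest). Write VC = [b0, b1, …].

VC = [31, 17]

#0 0x7e→b31/s3 MISS; vc=[]
#1 0x3e→b15/s3 MISS; vc=[31]
#2 0x7f→b31/s3 VC-HIT; vc=[15]
#3 0x7d→b31/s3 L1-HIT; vc=[15]
#4 0x7d→b31/s3 L1-HIT; vc=[15]
#5 0x45→b17/s1 MISS; vc=[15]
#6 0x7e→b31/s3 L1-HIT; vc=[15]
#7 0x47→b17/s1 L1-HIT; vc=[15]
#8 0x44→b17/s1 L1-HIT; vc=[15]
#9 0x3f→b15/s3 VC-HIT; vc=[31]
#10 0x26→b9/s1 MISS; vc=[31,17]
#11 0x3e→b15/s3 L1-HIT; vc=[31,17]
#12 0x3f→b15/s3 L1-HIT; vc=[31,17]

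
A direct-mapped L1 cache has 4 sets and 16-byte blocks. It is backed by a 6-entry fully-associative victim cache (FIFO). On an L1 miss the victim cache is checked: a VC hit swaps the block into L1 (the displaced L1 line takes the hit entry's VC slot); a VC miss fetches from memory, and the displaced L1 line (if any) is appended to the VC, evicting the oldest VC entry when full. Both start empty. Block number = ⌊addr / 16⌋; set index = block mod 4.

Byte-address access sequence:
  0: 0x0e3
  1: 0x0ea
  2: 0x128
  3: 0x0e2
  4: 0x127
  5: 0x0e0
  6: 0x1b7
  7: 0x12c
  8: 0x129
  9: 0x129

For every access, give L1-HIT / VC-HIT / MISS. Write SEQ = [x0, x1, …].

#0 0xe3→b14/s2 MISS; vc=[]
#1 0xea→b14/s2 L1-HIT; vc=[]
#2 0x128→b18/s2 MISS; vc=[14]
#3 0xe2→b14/s2 VC-HIT; vc=[18]
#4 0x127→b18/s2 VC-HIT; vc=[14]
#5 0xe0→b14/s2 VC-HIT; vc=[18]
#6 0x1b7→b27/s3 MISS; vc=[18]
#7 0x12c→b18/s2 VC-HIT; vc=[14]
#8 0x129→b18/s2 L1-HIT; vc=[14]
#9 0x129→b18/s2 L1-HIT; vc=[14]

SEQ = [MISS, L1-HIT, MISS, VC-HIT, VC-HIT, VC-HIT, MISS, VC-HIT, L1-HIT, L1-HIT]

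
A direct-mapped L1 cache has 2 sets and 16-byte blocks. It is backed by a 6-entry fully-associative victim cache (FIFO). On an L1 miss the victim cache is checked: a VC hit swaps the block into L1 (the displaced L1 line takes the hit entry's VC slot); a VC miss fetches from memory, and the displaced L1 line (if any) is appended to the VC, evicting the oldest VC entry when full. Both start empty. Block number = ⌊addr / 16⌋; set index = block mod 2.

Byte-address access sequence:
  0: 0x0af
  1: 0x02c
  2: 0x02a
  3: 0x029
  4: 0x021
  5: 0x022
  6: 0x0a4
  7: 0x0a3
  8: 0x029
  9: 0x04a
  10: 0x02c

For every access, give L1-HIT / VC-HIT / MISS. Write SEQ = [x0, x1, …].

SEQ = [MISS, MISS, L1-HIT, L1-HIT, L1-HIT, L1-HIT, VC-HIT, L1-HIT, VC-HIT, MISS, VC-HIT]

#0 0xaf→b10/s0 MISS; vc=[]
#1 0x2c→b2/s0 MISS; vc=[10]
#2 0x2a→b2/s0 L1-HIT; vc=[10]
#3 0x29→b2/s0 L1-HIT; vc=[10]
#4 0x21→b2/s0 L1-HIT; vc=[10]
#5 0x22→b2/s0 L1-HIT; vc=[10]
#6 0xa4→b10/s0 VC-HIT; vc=[2]
#7 0xa3→b10/s0 L1-HIT; vc=[2]
#8 0x29→b2/s0 VC-HIT; vc=[10]
#9 0x4a→b4/s0 MISS; vc=[10,2]
#10 0x2c→b2/s0 VC-HIT; vc=[10,4]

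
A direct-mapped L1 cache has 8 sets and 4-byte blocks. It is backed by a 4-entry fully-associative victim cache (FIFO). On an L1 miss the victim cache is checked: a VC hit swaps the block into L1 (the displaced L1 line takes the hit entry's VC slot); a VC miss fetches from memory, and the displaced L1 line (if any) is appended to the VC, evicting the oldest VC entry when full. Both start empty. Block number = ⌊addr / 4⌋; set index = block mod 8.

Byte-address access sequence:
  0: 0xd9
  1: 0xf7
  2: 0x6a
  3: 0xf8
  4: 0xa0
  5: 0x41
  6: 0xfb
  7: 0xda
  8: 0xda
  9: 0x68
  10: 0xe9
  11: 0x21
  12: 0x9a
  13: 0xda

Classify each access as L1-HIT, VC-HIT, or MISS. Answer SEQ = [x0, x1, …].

0: 0xd9 (blk 54, set 6) → MISS  vc=[]
1: 0xf7 (blk 61, set 5) → MISS  vc=[]
2: 0x6a (blk 26, set 2) → MISS  vc=[]
3: 0xf8 (blk 62, set 6) → MISS  vc=[54]
4: 0xa0 (blk 40, set 0) → MISS  vc=[54]
5: 0x41 (blk 16, set 0) → MISS  vc=[54, 40]
6: 0xfb (blk 62, set 6) → L1-HIT  vc=[54, 40]
7: 0xda (blk 54, set 6) → VC-HIT  vc=[62, 40]
8: 0xda (blk 54, set 6) → L1-HIT  vc=[62, 40]
9: 0x68 (blk 26, set 2) → L1-HIT  vc=[62, 40]
10: 0xe9 (blk 58, set 2) → MISS  vc=[62, 40, 26]
11: 0x21 (blk 8, set 0) → MISS  vc=[62, 40, 26, 16]
12: 0x9a (blk 38, set 6) → MISS  vc=[40, 26, 16, 54]
13: 0xda (blk 54, set 6) → VC-HIT  vc=[40, 26, 16, 38]

SEQ = [MISS, MISS, MISS, MISS, MISS, MISS, L1-HIT, VC-HIT, L1-HIT, L1-HIT, MISS, MISS, MISS, VC-HIT]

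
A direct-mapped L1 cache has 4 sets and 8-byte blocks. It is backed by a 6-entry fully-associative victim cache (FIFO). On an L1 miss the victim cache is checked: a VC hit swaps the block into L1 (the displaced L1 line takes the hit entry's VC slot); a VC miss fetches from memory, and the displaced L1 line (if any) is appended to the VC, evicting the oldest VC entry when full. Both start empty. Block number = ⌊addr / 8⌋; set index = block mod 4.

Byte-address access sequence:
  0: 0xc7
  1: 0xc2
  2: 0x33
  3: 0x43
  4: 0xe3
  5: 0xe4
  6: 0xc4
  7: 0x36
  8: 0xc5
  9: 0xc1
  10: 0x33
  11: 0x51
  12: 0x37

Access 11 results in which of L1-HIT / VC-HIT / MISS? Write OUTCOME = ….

OUTCOME = MISS

0: 0xc7 (blk 24, set 0) → MISS  vc=[]
1: 0xc2 (blk 24, set 0) → L1-HIT  vc=[]
2: 0x33 (blk 6, set 2) → MISS  vc=[]
3: 0x43 (blk 8, set 0) → MISS  vc=[24]
4: 0xe3 (blk 28, set 0) → MISS  vc=[24, 8]
5: 0xe4 (blk 28, set 0) → L1-HIT  vc=[24, 8]
6: 0xc4 (blk 24, set 0) → VC-HIT  vc=[28, 8]
7: 0x36 (blk 6, set 2) → L1-HIT  vc=[28, 8]
8: 0xc5 (blk 24, set 0) → L1-HIT  vc=[28, 8]
9: 0xc1 (blk 24, set 0) → L1-HIT  vc=[28, 8]
10: 0x33 (blk 6, set 2) → L1-HIT  vc=[28, 8]
11: 0x51 (blk 10, set 2) → MISS  vc=[28, 8, 6]
12: 0x37 (blk 6, set 2) → VC-HIT  vc=[28, 8, 10]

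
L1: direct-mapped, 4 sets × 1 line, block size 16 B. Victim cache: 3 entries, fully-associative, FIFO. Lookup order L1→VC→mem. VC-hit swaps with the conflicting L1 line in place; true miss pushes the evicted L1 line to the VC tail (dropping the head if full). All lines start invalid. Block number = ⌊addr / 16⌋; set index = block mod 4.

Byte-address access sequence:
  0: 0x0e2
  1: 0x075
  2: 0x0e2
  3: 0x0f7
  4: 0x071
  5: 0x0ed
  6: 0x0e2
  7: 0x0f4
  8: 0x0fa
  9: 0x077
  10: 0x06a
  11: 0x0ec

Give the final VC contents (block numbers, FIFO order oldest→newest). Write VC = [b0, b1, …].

VC = [15, 6]

#0 0xe2→b14/s2 MISS; vc=[]
#1 0x75→b7/s3 MISS; vc=[]
#2 0xe2→b14/s2 L1-HIT; vc=[]
#3 0xf7→b15/s3 MISS; vc=[7]
#4 0x71→b7/s3 VC-HIT; vc=[15]
#5 0xed→b14/s2 L1-HIT; vc=[15]
#6 0xe2→b14/s2 L1-HIT; vc=[15]
#7 0xf4→b15/s3 VC-HIT; vc=[7]
#8 0xfa→b15/s3 L1-HIT; vc=[7]
#9 0x77→b7/s3 VC-HIT; vc=[15]
#10 0x6a→b6/s2 MISS; vc=[15,14]
#11 0xec→b14/s2 VC-HIT; vc=[15,6]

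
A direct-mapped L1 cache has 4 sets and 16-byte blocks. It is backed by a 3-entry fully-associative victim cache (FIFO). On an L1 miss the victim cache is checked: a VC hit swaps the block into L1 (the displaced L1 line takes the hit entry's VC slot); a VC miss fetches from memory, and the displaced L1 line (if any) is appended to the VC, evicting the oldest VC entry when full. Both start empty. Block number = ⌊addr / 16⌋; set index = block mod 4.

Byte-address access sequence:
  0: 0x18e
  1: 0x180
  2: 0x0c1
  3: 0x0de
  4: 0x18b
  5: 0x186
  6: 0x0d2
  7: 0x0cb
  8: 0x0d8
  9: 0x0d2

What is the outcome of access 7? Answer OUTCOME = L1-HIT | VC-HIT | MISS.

0: 0x18e (blk 24, set 0) → MISS  vc=[]
1: 0x180 (blk 24, set 0) → L1-HIT  vc=[]
2: 0xc1 (blk 12, set 0) → MISS  vc=[24]
3: 0xde (blk 13, set 1) → MISS  vc=[24]
4: 0x18b (blk 24, set 0) → VC-HIT  vc=[12]
5: 0x186 (blk 24, set 0) → L1-HIT  vc=[12]
6: 0xd2 (blk 13, set 1) → L1-HIT  vc=[12]
7: 0xcb (blk 12, set 0) → VC-HIT  vc=[24]
8: 0xd8 (blk 13, set 1) → L1-HIT  vc=[24]
9: 0xd2 (blk 13, set 1) → L1-HIT  vc=[24]

OUTCOME = VC-HIT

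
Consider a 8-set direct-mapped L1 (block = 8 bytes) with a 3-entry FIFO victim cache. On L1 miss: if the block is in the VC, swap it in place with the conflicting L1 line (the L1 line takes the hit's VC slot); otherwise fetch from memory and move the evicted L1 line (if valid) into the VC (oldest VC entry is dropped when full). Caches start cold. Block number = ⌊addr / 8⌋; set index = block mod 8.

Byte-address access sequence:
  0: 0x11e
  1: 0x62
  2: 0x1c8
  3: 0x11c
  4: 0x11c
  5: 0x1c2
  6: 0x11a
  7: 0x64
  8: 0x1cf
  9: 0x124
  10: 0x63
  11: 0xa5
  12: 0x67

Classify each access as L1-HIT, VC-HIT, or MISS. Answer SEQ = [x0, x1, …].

SEQ = [MISS, MISS, MISS, L1-HIT, L1-HIT, MISS, L1-HIT, L1-HIT, L1-HIT, MISS, VC-HIT, MISS, VC-HIT]

  [0] addr=0x11e blk=35 s=3: MISS | VC []
  [1] addr=0x62 blk=12 s=4: MISS | VC []
  [2] addr=0x1c8 blk=57 s=1: MISS | VC []
  [3] addr=0x11c blk=35 s=3: L1-HIT | VC []
  [4] addr=0x11c blk=35 s=3: L1-HIT | VC []
  [5] addr=0x1c2 blk=56 s=0: MISS | VC []
  [6] addr=0x11a blk=35 s=3: L1-HIT | VC []
  [7] addr=0x64 blk=12 s=4: L1-HIT | VC []
  [8] addr=0x1cf blk=57 s=1: L1-HIT | VC []
  [9] addr=0x124 blk=36 s=4: MISS | VC [12]
  [10] addr=0x63 blk=12 s=4: VC-HIT | VC [36]
  [11] addr=0xa5 blk=20 s=4: MISS | VC [36, 12]
  [12] addr=0x67 blk=12 s=4: VC-HIT | VC [36, 20]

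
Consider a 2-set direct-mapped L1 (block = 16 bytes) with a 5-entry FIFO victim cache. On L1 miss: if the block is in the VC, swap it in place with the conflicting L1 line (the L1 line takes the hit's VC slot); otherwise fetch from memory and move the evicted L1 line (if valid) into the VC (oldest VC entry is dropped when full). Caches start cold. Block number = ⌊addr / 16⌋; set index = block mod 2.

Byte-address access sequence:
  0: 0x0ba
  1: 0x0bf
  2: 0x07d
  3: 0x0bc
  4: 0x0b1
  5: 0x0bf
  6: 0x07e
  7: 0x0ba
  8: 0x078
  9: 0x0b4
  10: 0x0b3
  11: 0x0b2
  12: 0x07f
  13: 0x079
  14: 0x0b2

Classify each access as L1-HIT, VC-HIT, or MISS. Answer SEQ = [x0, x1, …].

  [0] addr=0xba blk=11 s=1: MISS | VC []
  [1] addr=0xbf blk=11 s=1: L1-HIT | VC []
  [2] addr=0x7d blk=7 s=1: MISS | VC [11]
  [3] addr=0xbc blk=11 s=1: VC-HIT | VC [7]
  [4] addr=0xb1 blk=11 s=1: L1-HIT | VC [7]
  [5] addr=0xbf blk=11 s=1: L1-HIT | VC [7]
  [6] addr=0x7e blk=7 s=1: VC-HIT | VC [11]
  [7] addr=0xba blk=11 s=1: VC-HIT | VC [7]
  [8] addr=0x78 blk=7 s=1: VC-HIT | VC [11]
  [9] addr=0xb4 blk=11 s=1: VC-HIT | VC [7]
  [10] addr=0xb3 blk=11 s=1: L1-HIT | VC [7]
  [11] addr=0xb2 blk=11 s=1: L1-HIT | VC [7]
  [12] addr=0x7f blk=7 s=1: VC-HIT | VC [11]
  [13] addr=0x79 blk=7 s=1: L1-HIT | VC [11]
  [14] addr=0xb2 blk=11 s=1: VC-HIT | VC [7]

SEQ = [MISS, L1-HIT, MISS, VC-HIT, L1-HIT, L1-HIT, VC-HIT, VC-HIT, VC-HIT, VC-HIT, L1-HIT, L1-HIT, VC-HIT, L1-HIT, VC-HIT]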